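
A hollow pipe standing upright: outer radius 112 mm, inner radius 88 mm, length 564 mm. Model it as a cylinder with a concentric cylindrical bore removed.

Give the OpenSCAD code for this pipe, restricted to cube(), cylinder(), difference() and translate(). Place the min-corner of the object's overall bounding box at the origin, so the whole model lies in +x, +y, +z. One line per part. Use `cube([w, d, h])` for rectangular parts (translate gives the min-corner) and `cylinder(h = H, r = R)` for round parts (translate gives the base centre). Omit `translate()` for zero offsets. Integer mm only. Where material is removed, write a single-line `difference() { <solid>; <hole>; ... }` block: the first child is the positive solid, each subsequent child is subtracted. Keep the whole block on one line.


difference() { translate([112, 112, 0]) cylinder(h = 564, r = 112); translate([112, 112, 0]) cylinder(h = 564, r = 88); }


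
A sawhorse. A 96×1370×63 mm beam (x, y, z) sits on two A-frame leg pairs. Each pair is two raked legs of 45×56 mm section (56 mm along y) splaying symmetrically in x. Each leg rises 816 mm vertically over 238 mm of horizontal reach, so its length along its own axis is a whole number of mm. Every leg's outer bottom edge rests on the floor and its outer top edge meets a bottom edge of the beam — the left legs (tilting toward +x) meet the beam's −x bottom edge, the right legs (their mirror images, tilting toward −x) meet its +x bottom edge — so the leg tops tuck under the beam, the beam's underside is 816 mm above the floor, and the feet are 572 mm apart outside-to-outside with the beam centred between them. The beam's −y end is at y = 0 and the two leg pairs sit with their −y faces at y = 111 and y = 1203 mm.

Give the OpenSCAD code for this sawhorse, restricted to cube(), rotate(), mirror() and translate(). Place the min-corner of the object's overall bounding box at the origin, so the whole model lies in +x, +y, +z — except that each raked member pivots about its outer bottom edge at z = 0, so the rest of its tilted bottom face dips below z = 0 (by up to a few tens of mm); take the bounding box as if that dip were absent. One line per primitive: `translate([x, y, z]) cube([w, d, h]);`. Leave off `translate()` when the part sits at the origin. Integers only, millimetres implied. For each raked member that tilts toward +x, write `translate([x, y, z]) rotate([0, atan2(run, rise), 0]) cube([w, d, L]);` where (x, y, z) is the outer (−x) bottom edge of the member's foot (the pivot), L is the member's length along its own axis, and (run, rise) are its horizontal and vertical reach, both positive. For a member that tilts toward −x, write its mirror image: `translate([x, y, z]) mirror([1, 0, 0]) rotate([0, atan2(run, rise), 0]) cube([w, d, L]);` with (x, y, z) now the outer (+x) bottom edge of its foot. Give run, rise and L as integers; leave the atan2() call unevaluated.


translate([238, 0, 816]) cube([96, 1370, 63]);
translate([0, 111, 0]) rotate([0, atan2(238, 816), 0]) cube([45, 56, 850]);
translate([572, 111, 0]) mirror([1, 0, 0]) rotate([0, atan2(238, 816), 0]) cube([45, 56, 850]);
translate([0, 1203, 0]) rotate([0, atan2(238, 816), 0]) cube([45, 56, 850]);
translate([572, 1203, 0]) mirror([1, 0, 0]) rotate([0, atan2(238, 816), 0]) cube([45, 56, 850]);


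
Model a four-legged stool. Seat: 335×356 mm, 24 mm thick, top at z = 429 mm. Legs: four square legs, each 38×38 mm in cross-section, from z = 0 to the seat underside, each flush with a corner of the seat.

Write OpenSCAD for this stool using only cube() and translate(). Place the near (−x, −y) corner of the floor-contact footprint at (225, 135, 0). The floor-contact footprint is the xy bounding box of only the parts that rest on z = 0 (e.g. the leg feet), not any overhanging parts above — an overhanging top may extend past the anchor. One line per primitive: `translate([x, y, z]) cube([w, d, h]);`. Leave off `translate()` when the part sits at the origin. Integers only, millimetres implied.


translate([225, 135, 405]) cube([335, 356, 24]);
translate([225, 135, 0]) cube([38, 38, 405]);
translate([522, 135, 0]) cube([38, 38, 405]);
translate([225, 453, 0]) cube([38, 38, 405]);
translate([522, 453, 0]) cube([38, 38, 405]);


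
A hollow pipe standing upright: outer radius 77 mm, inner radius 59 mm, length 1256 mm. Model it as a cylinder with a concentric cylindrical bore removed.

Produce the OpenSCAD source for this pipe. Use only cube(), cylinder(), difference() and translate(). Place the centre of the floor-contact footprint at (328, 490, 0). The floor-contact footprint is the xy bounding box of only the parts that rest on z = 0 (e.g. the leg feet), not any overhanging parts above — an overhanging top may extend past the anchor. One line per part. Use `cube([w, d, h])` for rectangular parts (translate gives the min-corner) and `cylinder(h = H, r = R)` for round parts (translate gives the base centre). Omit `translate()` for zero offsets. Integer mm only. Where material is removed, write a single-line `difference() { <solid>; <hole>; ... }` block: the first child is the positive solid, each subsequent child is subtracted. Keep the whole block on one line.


difference() { translate([328, 490, 0]) cylinder(h = 1256, r = 77); translate([328, 490, 0]) cylinder(h = 1256, r = 59); }


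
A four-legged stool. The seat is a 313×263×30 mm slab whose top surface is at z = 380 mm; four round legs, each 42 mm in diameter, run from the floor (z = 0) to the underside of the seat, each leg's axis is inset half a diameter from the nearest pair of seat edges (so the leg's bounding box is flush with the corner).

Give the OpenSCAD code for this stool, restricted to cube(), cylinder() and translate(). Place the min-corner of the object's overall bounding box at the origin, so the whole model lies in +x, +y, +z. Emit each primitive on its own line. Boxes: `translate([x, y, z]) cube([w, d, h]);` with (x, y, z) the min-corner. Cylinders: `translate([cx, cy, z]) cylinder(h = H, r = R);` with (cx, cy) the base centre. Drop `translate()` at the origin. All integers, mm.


translate([0, 0, 350]) cube([313, 263, 30]);
translate([21, 21, 0]) cylinder(h = 350, r = 21);
translate([292, 21, 0]) cylinder(h = 350, r = 21);
translate([21, 242, 0]) cylinder(h = 350, r = 21);
translate([292, 242, 0]) cylinder(h = 350, r = 21);


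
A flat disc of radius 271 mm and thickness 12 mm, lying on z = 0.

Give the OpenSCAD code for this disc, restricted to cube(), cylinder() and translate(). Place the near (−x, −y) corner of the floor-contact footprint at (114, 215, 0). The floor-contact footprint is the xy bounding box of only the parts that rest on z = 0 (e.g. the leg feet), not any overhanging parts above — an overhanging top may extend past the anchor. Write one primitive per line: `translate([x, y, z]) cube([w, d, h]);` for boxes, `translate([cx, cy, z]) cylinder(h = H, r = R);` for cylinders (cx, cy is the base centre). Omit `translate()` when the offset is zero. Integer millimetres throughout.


translate([385, 486, 0]) cylinder(h = 12, r = 271);


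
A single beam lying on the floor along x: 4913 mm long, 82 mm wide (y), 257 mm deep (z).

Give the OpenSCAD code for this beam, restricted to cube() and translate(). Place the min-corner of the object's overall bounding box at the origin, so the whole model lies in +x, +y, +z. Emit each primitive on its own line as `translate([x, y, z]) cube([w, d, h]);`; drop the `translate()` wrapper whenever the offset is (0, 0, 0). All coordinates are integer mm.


cube([4913, 82, 257]);


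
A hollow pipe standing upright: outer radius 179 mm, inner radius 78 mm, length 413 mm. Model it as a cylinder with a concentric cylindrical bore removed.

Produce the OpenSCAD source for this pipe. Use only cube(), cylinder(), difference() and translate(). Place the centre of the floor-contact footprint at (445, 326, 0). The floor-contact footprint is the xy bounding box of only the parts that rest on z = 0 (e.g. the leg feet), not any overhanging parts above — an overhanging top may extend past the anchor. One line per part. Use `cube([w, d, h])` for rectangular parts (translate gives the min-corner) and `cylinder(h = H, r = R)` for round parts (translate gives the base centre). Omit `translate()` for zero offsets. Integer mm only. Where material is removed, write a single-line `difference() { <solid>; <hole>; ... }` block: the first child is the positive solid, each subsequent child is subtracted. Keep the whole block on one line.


difference() { translate([445, 326, 0]) cylinder(h = 413, r = 179); translate([445, 326, 0]) cylinder(h = 413, r = 78); }


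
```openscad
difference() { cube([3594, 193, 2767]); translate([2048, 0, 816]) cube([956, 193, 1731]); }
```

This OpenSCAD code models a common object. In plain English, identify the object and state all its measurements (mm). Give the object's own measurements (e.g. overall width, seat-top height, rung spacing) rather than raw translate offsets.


A wall 3594 mm long (x), 193 mm thick (y), 2767 mm tall, with a rectangular window opening cut through it. The opening is 956 mm wide and 1731 mm tall; its sill is at z = 816 mm and its near (−x) edge is 2048 mm from the wall's −x end. The opening passes through the full wall thickness.


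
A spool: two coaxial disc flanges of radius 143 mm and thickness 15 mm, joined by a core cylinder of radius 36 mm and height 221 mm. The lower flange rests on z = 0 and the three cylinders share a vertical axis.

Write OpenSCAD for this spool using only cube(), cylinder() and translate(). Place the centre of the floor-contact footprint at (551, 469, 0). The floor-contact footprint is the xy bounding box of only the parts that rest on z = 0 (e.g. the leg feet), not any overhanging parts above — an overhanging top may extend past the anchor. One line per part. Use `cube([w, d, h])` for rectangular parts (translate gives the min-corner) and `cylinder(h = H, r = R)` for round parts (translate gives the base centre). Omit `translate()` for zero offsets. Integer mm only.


translate([551, 469, 0]) cylinder(h = 15, r = 143);
translate([551, 469, 15]) cylinder(h = 221, r = 36);
translate([551, 469, 236]) cylinder(h = 15, r = 143);


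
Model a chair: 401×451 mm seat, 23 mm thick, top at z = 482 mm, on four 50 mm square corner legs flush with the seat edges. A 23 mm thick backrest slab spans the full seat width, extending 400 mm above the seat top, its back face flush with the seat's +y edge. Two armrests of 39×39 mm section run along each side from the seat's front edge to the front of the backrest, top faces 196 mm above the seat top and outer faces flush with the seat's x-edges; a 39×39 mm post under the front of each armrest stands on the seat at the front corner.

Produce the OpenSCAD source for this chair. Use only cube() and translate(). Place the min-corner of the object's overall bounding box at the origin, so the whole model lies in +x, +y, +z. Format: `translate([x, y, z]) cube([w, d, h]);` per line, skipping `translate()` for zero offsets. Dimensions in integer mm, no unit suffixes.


translate([0, 0, 459]) cube([401, 451, 23]);
cube([50, 50, 459]);
translate([351, 0, 0]) cube([50, 50, 459]);
translate([0, 401, 0]) cube([50, 50, 459]);
translate([351, 401, 0]) cube([50, 50, 459]);
translate([0, 428, 482]) cube([401, 23, 400]);
translate([0, 0, 639]) cube([39, 428, 39]);
translate([362, 0, 639]) cube([39, 428, 39]);
translate([0, 0, 482]) cube([39, 39, 157]);
translate([362, 0, 482]) cube([39, 39, 157]);


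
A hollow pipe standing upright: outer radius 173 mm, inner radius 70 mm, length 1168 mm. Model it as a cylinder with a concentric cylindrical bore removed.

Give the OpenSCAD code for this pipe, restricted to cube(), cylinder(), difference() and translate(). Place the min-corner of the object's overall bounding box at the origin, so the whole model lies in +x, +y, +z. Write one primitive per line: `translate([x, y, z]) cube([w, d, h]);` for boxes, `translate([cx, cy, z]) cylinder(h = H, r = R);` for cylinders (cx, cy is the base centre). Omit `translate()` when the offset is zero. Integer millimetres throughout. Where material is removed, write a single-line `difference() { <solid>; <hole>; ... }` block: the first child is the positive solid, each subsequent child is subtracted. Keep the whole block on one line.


difference() { translate([173, 173, 0]) cylinder(h = 1168, r = 173); translate([173, 173, 0]) cylinder(h = 1168, r = 70); }


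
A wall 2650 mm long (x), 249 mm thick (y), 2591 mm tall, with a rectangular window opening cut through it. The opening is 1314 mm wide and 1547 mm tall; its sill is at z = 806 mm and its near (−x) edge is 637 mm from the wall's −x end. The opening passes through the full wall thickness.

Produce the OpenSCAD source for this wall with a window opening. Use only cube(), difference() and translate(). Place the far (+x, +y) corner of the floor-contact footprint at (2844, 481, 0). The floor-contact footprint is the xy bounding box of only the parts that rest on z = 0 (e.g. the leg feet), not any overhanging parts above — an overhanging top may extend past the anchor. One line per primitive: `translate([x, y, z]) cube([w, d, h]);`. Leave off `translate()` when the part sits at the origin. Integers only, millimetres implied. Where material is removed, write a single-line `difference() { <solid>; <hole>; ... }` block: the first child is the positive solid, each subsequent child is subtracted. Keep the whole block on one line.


difference() { translate([194, 232, 0]) cube([2650, 249, 2591]); translate([831, 232, 806]) cube([1314, 249, 1547]); }


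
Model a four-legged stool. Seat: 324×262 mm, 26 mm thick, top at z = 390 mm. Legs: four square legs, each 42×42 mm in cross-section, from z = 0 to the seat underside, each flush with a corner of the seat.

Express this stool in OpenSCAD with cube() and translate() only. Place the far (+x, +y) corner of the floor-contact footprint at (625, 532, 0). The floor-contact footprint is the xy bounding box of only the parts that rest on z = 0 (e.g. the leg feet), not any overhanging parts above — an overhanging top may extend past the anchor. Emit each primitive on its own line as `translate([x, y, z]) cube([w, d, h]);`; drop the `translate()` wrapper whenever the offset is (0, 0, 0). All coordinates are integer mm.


translate([301, 270, 364]) cube([324, 262, 26]);
translate([301, 270, 0]) cube([42, 42, 364]);
translate([583, 270, 0]) cube([42, 42, 364]);
translate([301, 490, 0]) cube([42, 42, 364]);
translate([583, 490, 0]) cube([42, 42, 364]);


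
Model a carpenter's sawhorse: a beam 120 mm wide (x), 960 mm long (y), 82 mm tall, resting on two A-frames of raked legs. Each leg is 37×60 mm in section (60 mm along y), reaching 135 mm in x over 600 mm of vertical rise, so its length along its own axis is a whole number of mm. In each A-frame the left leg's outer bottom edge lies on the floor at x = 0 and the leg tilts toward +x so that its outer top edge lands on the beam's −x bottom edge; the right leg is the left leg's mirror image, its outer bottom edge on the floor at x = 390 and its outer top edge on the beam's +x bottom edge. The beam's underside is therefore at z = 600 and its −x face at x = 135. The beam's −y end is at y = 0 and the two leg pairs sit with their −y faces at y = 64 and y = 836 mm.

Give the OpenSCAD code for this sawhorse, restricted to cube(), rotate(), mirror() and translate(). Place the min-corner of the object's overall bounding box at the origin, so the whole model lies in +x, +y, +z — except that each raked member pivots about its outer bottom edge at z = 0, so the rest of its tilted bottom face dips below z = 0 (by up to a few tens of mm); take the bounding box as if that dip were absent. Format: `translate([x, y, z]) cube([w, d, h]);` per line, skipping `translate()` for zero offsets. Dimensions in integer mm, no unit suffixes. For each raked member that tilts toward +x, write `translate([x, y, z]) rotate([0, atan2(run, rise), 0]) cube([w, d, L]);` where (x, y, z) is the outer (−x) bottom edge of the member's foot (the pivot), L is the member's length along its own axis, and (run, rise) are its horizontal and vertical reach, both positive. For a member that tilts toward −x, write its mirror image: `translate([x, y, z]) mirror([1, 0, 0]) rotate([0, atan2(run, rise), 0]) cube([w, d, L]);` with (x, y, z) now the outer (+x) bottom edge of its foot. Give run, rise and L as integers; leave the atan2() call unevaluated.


translate([135, 0, 600]) cube([120, 960, 82]);
translate([0, 64, 0]) rotate([0, atan2(135, 600), 0]) cube([37, 60, 615]);
translate([390, 64, 0]) mirror([1, 0, 0]) rotate([0, atan2(135, 600), 0]) cube([37, 60, 615]);
translate([0, 836, 0]) rotate([0, atan2(135, 600), 0]) cube([37, 60, 615]);
translate([390, 836, 0]) mirror([1, 0, 0]) rotate([0, atan2(135, 600), 0]) cube([37, 60, 615]);


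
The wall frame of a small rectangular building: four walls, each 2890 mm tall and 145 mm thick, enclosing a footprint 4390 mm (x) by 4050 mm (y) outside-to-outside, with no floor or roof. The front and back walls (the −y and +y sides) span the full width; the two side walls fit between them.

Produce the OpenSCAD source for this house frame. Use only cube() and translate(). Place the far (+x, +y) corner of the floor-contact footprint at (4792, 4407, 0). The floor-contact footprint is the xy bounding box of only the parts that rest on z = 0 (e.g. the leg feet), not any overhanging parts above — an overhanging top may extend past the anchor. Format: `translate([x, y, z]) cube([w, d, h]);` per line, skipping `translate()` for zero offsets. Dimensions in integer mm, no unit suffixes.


translate([402, 357, 0]) cube([4390, 145, 2890]);
translate([402, 4262, 0]) cube([4390, 145, 2890]);
translate([402, 502, 0]) cube([145, 3760, 2890]);
translate([4647, 502, 0]) cube([145, 3760, 2890]);


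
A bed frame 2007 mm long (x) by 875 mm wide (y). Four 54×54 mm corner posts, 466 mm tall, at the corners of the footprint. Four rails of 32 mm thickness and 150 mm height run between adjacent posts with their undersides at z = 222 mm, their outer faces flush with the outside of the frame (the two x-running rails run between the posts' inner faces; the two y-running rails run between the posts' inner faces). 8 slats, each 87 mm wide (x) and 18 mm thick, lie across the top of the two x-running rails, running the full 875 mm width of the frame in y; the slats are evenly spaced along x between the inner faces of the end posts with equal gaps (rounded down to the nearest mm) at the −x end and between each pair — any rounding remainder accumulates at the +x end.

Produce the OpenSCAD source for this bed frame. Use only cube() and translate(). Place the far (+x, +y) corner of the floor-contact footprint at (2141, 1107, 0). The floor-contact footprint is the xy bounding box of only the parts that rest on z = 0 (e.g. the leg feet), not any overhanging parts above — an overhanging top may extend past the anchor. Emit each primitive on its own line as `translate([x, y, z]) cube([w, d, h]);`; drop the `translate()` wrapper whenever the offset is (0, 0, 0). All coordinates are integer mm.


translate([134, 232, 0]) cube([54, 54, 466]);
translate([134, 1053, 0]) cube([54, 54, 466]);
translate([2087, 232, 0]) cube([54, 54, 466]);
translate([2087, 1053, 0]) cube([54, 54, 466]);
translate([188, 232, 222]) cube([1899, 32, 150]);
translate([188, 1075, 222]) cube([1899, 32, 150]);
translate([134, 286, 222]) cube([32, 767, 150]);
translate([2109, 286, 222]) cube([32, 767, 150]);
translate([321, 232, 372]) cube([87, 875, 18]);
translate([541, 232, 372]) cube([87, 875, 18]);
translate([761, 232, 372]) cube([87, 875, 18]);
translate([981, 232, 372]) cube([87, 875, 18]);
translate([1201, 232, 372]) cube([87, 875, 18]);
translate([1421, 232, 372]) cube([87, 875, 18]);
translate([1641, 232, 372]) cube([87, 875, 18]);
translate([1861, 232, 372]) cube([87, 875, 18]);


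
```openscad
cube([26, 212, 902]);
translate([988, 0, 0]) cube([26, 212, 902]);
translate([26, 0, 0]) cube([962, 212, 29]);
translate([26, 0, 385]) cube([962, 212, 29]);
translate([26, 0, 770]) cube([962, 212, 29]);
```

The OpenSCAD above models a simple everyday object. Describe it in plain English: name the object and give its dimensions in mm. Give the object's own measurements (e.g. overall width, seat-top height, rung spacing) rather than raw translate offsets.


An open bookshelf. Two side panels, each 26 mm thick, 212 mm deep and 902 mm tall, stand 1014 mm apart (outside-to-outside). Between them sit 3 shelves, each 29 mm thick and 212 mm deep, spanning the full gap between the sides. The bottom shelf rests on the floor (its underside at z = 0) and the clear gap between one shelf's top and the next shelf's underside is 356 mm.


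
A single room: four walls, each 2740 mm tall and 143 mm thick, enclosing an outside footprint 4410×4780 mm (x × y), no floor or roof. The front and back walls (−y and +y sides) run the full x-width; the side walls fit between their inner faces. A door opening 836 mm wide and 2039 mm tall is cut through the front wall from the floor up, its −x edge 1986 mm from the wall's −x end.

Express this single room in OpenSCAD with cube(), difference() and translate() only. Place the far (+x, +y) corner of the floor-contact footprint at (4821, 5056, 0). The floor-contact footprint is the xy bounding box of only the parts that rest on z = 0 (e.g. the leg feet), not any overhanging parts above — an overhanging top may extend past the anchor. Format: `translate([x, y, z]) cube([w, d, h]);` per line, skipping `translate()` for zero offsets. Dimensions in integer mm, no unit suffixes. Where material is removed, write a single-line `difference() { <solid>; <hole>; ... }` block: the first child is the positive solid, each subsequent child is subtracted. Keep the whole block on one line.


difference() { translate([411, 276, 0]) cube([4410, 143, 2740]); translate([2397, 276, 0]) cube([836, 143, 2039]); }
translate([411, 4913, 0]) cube([4410, 143, 2740]);
translate([411, 419, 0]) cube([143, 4494, 2740]);
translate([4678, 419, 0]) cube([143, 4494, 2740]);


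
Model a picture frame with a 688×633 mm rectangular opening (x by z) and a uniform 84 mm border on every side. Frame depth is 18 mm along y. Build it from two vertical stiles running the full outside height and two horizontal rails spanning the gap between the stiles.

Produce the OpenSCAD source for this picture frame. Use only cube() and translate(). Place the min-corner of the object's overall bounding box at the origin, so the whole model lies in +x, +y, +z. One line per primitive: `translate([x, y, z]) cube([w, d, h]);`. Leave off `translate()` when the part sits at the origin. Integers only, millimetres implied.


cube([84, 18, 801]);
translate([772, 0, 0]) cube([84, 18, 801]);
translate([84, 0, 0]) cube([688, 18, 84]);
translate([84, 0, 717]) cube([688, 18, 84]);


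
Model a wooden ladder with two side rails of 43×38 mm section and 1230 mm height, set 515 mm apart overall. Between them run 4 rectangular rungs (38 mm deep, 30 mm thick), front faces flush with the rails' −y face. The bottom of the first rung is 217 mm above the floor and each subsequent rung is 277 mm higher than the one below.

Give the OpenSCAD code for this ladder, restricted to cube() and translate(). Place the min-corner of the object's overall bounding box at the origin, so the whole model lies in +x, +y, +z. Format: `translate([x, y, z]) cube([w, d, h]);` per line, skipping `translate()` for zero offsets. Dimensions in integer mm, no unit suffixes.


cube([43, 38, 1230]);
translate([472, 0, 0]) cube([43, 38, 1230]);
translate([43, 0, 217]) cube([429, 38, 30]);
translate([43, 0, 494]) cube([429, 38, 30]);
translate([43, 0, 771]) cube([429, 38, 30]);
translate([43, 0, 1048]) cube([429, 38, 30]);


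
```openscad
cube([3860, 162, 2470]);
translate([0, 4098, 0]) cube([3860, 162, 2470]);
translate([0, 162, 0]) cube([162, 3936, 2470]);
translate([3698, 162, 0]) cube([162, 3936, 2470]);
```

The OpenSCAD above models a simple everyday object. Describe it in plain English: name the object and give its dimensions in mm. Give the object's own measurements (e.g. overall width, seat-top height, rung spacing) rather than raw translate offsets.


The wall frame of a small rectangular building: four walls, each 2470 mm tall and 162 mm thick, enclosing a footprint 3860 mm (x) by 4260 mm (y) outside-to-outside, with no floor or roof. The front and back walls (the −y and +y sides) span the full width; the two side walls fit between them.


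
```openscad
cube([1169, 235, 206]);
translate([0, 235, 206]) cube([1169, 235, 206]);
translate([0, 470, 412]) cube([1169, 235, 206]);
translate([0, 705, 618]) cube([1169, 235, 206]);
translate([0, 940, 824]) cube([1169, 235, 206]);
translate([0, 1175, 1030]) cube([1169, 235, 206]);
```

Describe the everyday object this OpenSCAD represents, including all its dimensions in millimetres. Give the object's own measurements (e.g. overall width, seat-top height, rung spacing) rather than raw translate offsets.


A straight staircase of 6 solid steps. Each step is 1169 mm wide (x), 235 mm deep (y, the going) and 206 mm tall (the rise). The first step rests on the floor; each subsequent step sits one going further in +y and one rise higher in +z, directly behind and above the previous step with no overlap.


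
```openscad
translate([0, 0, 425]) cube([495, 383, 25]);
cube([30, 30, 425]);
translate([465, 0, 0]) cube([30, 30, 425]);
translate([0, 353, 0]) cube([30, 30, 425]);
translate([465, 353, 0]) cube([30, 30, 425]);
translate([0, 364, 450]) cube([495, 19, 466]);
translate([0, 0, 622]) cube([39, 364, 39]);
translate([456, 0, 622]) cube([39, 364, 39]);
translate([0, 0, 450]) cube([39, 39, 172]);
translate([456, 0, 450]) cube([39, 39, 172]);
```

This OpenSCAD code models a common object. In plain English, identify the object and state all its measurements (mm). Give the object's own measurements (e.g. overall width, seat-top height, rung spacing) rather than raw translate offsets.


A chair. The seat is a 495×383×25 mm slab with its top at z = 450 mm, on four 30×30 mm corner legs (flush with the seat edges, standing on z = 0). A flat backrest 19 mm thick, 466 mm tall, spans the full seat width and rises from the seat top along its +y edge, rear face flush with the rear of the seat. Two armrests of 39×39 mm section run along each side from the seat's front edge to the front of the backrest, top faces 211 mm above the seat top and outer faces flush with the seat's x-edges; a 39×39 mm post under the front of each armrest stands on the seat at the front corner.


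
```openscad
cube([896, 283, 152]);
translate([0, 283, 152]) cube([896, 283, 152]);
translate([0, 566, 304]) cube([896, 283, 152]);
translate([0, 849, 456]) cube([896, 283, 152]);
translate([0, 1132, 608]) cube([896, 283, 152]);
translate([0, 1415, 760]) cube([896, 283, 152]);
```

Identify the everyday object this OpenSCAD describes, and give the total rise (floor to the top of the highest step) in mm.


A staircase. The total rise is 912 mm.

6 identical blocks, each offset up and back from the previous — a staircase. Each step is 152 mm tall and there are 6 of them, so the total rise is 6 × 152 = 912 mm.


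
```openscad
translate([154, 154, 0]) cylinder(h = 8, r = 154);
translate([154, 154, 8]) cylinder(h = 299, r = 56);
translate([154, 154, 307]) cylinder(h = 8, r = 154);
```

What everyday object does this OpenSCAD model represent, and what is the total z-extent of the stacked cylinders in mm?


A spool. The overall height is 315 mm.

Three coaxial cylinders, large–small–large — a spool. Two 8 mm flanges and a 299 mm core give 8 + 299 + 8 = 315 mm.


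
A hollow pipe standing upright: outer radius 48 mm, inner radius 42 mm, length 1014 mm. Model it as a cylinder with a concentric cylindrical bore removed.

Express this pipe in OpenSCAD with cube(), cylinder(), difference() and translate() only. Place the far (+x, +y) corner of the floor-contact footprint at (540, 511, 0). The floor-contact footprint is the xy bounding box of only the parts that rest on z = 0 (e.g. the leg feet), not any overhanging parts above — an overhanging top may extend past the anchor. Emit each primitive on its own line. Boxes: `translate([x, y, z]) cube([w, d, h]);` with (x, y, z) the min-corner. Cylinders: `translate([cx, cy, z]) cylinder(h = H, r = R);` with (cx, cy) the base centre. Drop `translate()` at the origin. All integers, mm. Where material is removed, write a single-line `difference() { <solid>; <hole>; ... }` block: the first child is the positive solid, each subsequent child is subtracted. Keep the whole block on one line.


difference() { translate([492, 463, 0]) cylinder(h = 1014, r = 48); translate([492, 463, 0]) cylinder(h = 1014, r = 42); }


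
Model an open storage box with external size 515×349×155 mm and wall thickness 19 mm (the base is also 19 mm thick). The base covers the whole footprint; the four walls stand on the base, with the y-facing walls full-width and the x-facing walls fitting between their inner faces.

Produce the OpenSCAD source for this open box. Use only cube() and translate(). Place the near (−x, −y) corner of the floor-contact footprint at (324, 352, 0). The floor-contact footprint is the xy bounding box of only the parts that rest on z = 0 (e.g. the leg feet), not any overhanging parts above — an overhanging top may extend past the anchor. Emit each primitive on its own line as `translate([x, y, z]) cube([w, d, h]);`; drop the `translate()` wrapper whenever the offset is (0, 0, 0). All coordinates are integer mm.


translate([324, 352, 0]) cube([515, 349, 19]);
translate([324, 352, 19]) cube([515, 19, 136]);
translate([324, 682, 19]) cube([515, 19, 136]);
translate([324, 371, 19]) cube([19, 311, 136]);
translate([820, 371, 19]) cube([19, 311, 136]);


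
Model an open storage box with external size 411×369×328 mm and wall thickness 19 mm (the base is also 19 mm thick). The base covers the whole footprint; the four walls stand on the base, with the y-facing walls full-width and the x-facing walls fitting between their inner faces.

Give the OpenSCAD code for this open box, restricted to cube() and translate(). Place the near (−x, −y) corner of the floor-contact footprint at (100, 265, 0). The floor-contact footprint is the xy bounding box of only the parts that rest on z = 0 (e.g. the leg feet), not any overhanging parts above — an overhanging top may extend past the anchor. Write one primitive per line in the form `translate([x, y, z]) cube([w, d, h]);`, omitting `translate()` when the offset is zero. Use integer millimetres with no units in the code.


translate([100, 265, 0]) cube([411, 369, 19]);
translate([100, 265, 19]) cube([411, 19, 309]);
translate([100, 615, 19]) cube([411, 19, 309]);
translate([100, 284, 19]) cube([19, 331, 309]);
translate([492, 284, 19]) cube([19, 331, 309]);


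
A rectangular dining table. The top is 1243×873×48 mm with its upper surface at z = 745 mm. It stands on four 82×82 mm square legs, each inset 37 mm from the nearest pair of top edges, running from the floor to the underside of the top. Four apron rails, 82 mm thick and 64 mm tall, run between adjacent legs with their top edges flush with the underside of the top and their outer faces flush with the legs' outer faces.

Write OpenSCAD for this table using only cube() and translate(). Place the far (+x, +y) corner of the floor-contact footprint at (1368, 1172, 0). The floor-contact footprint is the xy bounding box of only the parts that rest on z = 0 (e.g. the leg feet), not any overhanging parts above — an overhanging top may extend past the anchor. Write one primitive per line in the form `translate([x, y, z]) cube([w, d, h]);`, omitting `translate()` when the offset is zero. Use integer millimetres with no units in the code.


// leg_h = 745 - 48 = 697
// apron z = 697 - 64 = 633
translate([162, 336, 697]) cube([1243, 873, 48]);
translate([199, 373, 0]) cube([82, 82, 697]);
translate([1286, 373, 0]) cube([82, 82, 697]);
translate([199, 1090, 0]) cube([82, 82, 697]);
translate([1286, 1090, 0]) cube([82, 82, 697]);
translate([281, 373, 633]) cube([1005, 82, 64]);
translate([281, 1090, 633]) cube([1005, 82, 64]);
translate([199, 455, 633]) cube([82, 635, 64]);
translate([1286, 455, 633]) cube([82, 635, 64]);


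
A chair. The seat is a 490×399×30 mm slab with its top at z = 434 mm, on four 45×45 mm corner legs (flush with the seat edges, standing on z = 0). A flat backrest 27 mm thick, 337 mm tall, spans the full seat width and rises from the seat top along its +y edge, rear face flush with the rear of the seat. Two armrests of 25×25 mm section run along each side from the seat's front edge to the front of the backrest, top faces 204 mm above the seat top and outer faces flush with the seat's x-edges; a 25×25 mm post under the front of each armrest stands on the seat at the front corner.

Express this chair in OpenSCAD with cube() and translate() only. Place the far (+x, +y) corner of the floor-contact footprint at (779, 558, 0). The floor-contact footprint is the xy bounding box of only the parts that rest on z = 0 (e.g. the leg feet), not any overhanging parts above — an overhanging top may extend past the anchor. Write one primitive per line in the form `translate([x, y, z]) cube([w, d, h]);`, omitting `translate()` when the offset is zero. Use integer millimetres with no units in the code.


// leg_h = 434 - 30 = 404
// arm post h = 204 - 25 = 179
translate([289, 159, 404]) cube([490, 399, 30]);
translate([289, 159, 0]) cube([45, 45, 404]);
translate([734, 159, 0]) cube([45, 45, 404]);
translate([289, 513, 0]) cube([45, 45, 404]);
translate([734, 513, 0]) cube([45, 45, 404]);
translate([289, 531, 434]) cube([490, 27, 337]);
translate([289, 159, 613]) cube([25, 372, 25]);
translate([754, 159, 613]) cube([25, 372, 25]);
translate([289, 159, 434]) cube([25, 25, 179]);
translate([754, 159, 434]) cube([25, 25, 179]);


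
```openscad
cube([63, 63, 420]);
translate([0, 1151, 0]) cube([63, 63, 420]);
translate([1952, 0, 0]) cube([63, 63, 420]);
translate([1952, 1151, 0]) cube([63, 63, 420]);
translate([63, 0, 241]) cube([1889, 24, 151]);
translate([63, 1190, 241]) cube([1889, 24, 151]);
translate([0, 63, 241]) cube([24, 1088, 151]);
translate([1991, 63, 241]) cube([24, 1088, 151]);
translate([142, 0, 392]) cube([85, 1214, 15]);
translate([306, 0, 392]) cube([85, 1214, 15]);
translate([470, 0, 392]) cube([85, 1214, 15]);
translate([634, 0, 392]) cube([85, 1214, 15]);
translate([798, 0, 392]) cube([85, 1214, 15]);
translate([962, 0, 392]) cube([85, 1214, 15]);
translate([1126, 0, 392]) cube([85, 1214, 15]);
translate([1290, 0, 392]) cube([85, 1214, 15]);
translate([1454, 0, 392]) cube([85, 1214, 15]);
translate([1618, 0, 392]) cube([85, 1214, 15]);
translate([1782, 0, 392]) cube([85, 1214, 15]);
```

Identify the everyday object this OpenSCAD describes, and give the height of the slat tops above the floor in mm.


A bed frame. The slat-top height is 407 mm.

Four posts, four rails, and a row of slats — a bed frame. Slats sit on the rails at z = 241 + 151 = 392; with slat thickness 15, the top is 407 mm.


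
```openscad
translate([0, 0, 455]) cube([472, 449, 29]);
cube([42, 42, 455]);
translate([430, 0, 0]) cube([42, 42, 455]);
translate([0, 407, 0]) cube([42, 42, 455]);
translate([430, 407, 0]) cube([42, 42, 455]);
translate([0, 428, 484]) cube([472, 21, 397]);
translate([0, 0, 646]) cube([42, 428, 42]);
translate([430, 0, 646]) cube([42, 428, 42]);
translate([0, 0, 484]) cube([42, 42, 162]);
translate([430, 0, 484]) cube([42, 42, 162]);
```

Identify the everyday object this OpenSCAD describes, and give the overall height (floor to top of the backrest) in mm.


A chair. The overall height is 881 mm.

A slab on four corner posts with a tall panel at the back — a chair. The seat slab sits at z = 455 with thickness 29, and the 397 mm backrest starts at the seat top, so the overall height is 455 + 29 + 397 = 881 mm.


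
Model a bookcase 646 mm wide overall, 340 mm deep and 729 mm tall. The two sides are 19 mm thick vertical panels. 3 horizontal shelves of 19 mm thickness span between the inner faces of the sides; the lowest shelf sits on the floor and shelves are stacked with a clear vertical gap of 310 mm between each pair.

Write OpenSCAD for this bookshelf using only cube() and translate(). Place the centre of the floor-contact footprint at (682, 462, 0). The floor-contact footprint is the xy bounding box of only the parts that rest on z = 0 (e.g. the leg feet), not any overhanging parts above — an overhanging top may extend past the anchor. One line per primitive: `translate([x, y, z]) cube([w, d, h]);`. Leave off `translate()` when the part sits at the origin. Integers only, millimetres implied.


translate([359, 292, 0]) cube([19, 340, 729]);
translate([986, 292, 0]) cube([19, 340, 729]);
translate([378, 292, 0]) cube([608, 340, 19]);
translate([378, 292, 329]) cube([608, 340, 19]);
translate([378, 292, 658]) cube([608, 340, 19]);


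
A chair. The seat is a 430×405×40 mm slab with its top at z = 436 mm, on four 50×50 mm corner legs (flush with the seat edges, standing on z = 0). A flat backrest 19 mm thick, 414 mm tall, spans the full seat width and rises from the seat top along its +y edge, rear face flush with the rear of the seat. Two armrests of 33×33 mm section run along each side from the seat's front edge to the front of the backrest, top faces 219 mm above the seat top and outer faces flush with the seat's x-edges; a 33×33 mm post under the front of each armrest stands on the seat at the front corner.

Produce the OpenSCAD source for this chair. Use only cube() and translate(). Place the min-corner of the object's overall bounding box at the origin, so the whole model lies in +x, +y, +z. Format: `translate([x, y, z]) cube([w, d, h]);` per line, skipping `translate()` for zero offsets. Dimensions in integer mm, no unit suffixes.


translate([0, 0, 396]) cube([430, 405, 40]);
cube([50, 50, 396]);
translate([380, 0, 0]) cube([50, 50, 396]);
translate([0, 355, 0]) cube([50, 50, 396]);
translate([380, 355, 0]) cube([50, 50, 396]);
translate([0, 386, 436]) cube([430, 19, 414]);
translate([0, 0, 622]) cube([33, 386, 33]);
translate([397, 0, 622]) cube([33, 386, 33]);
translate([0, 0, 436]) cube([33, 33, 186]);
translate([397, 0, 436]) cube([33, 33, 186]);


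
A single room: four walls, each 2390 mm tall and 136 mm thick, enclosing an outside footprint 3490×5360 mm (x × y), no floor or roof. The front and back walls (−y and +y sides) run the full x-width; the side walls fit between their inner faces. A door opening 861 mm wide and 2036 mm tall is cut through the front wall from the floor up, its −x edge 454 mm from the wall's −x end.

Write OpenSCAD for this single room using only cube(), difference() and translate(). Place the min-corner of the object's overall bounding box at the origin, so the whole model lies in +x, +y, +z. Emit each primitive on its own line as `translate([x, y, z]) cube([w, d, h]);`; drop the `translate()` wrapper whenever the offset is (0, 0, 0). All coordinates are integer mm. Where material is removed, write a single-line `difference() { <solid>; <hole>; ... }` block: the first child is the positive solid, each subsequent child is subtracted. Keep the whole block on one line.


difference() { cube([3490, 136, 2390]); translate([454, 0, 0]) cube([861, 136, 2036]); }
translate([0, 5224, 0]) cube([3490, 136, 2390]);
translate([0, 136, 0]) cube([136, 5088, 2390]);
translate([3354, 136, 0]) cube([136, 5088, 2390]);


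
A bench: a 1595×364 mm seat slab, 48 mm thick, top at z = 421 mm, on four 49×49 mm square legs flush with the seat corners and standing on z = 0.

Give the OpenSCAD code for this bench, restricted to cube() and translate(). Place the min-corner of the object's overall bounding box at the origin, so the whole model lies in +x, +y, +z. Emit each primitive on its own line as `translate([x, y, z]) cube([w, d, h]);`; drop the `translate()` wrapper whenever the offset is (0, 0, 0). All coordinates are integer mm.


// leg_h = 421 − 48 = 373
translate([0, 0, 373]) cube([1595, 364, 48]);
cube([49, 49, 373]);
translate([0, 315, 0]) cube([49, 49, 373]);
translate([1546, 0, 0]) cube([49, 49, 373]);
translate([1546, 315, 0]) cube([49, 49, 373]);
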